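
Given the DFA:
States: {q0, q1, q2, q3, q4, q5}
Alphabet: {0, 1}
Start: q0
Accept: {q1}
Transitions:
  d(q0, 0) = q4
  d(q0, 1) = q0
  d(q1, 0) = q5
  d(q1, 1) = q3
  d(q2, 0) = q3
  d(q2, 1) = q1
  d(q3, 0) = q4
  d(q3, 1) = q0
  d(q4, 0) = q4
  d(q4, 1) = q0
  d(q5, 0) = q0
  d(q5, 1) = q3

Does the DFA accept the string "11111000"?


Trace: q0 -> q0 -> q0 -> q0 -> q0 -> q0 -> q4 -> q4 -> q4
Final state: q4
Accept states: {q1}

No, rejected (final state q4 is not an accept state)


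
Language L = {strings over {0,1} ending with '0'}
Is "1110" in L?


last symbol = '0'

Yes, "1110" is in L


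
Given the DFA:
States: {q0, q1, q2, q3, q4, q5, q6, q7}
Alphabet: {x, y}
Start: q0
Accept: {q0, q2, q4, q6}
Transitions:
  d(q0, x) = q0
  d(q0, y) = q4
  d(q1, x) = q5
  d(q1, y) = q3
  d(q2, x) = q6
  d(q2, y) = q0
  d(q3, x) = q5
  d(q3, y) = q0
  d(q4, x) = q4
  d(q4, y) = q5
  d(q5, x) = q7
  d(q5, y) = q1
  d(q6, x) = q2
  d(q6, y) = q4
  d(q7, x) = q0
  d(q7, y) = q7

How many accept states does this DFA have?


Accept states listed: {q0, q2, q4, q6}
Counting: q0(1) q2(2) q4(3) q6(4)

4


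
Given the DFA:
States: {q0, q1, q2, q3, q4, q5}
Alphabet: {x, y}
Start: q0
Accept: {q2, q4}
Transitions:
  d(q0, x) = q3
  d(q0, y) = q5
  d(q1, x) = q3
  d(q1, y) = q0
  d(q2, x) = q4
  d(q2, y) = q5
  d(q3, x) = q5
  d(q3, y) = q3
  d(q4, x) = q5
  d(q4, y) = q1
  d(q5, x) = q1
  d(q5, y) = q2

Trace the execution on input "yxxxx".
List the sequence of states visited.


Input: yxxxx
d(q0, y) = q5
d(q5, x) = q1
d(q1, x) = q3
d(q3, x) = q5
d(q5, x) = q1


q0 -> q5 -> q1 -> q3 -> q5 -> q1


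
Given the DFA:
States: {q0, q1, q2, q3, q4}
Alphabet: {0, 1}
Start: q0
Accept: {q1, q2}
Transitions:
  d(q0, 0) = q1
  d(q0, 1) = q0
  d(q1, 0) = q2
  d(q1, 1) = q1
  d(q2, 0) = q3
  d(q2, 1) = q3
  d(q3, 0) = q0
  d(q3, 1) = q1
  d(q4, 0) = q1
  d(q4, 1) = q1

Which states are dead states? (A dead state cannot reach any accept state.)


Forward reachability from each state:
  q0 -> reaches accept state q1 (live)
  q1 -> reaches accept state q1 (live)
  q2 -> reaches accept state q1 (live)
  q3 -> reaches accept state q1 (live)
  q4 -> reaches accept state q1 (live)

None (all states can reach an accept state)


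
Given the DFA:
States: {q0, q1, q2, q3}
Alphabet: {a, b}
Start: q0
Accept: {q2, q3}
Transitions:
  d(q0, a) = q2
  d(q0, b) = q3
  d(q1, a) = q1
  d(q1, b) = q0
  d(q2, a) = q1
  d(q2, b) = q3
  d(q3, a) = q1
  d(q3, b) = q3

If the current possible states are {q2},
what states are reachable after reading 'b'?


Apply transition on 'b' from each current state:
  d(q2, b) = q3

{q3}


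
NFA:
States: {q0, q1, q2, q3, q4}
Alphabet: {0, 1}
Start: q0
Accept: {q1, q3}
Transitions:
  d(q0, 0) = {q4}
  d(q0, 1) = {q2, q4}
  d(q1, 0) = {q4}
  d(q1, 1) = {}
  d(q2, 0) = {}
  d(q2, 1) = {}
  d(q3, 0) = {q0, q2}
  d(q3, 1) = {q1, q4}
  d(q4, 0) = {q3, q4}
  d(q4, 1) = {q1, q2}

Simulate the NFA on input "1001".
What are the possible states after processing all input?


Start: {q0}
  --1--> {q2, q4}
  --0--> {q3, q4}
  --0--> {q0, q2, q3, q4}
  --1--> {q1, q2, q4}

{q1, q2, q4}


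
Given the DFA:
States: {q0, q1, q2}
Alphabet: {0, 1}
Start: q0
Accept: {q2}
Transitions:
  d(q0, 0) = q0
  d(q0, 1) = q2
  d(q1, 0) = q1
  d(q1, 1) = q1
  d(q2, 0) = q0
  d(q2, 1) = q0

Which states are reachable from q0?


BFS from q0:
  layer 0: {q0}
  layer 1: {q2}

{q0, q2}


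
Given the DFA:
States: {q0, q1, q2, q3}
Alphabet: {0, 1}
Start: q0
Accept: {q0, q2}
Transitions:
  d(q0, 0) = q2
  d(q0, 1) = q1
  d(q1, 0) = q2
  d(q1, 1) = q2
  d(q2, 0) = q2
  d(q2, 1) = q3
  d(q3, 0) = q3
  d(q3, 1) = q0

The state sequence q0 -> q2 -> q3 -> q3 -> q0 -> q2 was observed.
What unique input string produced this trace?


Trace back each transition to find the symbol:
  q0 --[0]--> q2
  q2 --[1]--> q3
  q3 --[0]--> q3
  q3 --[1]--> q0
  q0 --[0]--> q2

"01010"


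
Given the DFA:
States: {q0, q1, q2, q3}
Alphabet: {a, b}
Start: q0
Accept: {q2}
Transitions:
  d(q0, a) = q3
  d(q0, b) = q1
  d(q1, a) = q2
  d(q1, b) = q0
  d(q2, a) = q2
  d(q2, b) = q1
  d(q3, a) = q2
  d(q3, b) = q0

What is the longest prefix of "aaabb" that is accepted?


Run the DFA, marking each prefix where the state is accepting:
  "" -> q0 [reject]
  "a" -> q3 [reject]
  "aa" -> q2 [accept]
  "aaa" -> q2 [accept]
  "aaab" -> q1 [reject]
  "aaabb" -> q0 [reject]

"aaa"


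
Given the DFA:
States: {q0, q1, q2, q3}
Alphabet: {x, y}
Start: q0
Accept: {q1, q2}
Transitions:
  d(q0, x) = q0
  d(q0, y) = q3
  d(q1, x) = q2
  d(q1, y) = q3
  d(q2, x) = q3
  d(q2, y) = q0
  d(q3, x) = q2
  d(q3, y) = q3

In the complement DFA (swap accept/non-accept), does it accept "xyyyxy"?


Trace: q0 -> q0 -> q3 -> q3 -> q3 -> q2 -> q0
Final: q0
Original accept: {q1, q2}
Complement: q0 is not in original accept

Yes, complement accepts (original rejects)


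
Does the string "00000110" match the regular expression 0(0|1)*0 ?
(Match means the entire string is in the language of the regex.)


|string| = 8; first = '0'; last = '0'

Yes, "00000110" matches 0(0|1)*0


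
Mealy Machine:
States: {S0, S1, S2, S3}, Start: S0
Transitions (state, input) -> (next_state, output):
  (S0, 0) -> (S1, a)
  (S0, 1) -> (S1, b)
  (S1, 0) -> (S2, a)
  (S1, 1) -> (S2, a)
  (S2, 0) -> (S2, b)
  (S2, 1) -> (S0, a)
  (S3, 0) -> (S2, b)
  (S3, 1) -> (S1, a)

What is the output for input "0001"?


Step-by-step:
  (S0, 0) -> (S1, a)
  (S1, 0) -> (S2, a)
  (S2, 0) -> (S2, b)
  (S2, 1) -> (S0, a)

"aaba"


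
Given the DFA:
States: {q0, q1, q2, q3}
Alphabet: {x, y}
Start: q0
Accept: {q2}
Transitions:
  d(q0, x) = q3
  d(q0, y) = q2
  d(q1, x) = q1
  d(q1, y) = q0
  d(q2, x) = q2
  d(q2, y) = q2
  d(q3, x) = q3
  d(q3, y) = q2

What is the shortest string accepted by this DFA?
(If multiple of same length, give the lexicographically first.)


BFS by string length (lex-first path to each state shown):
  len 0: q0<-""
  len 1: q2<-"y", q3<-"x"
Found accept state at length 1.

"y"


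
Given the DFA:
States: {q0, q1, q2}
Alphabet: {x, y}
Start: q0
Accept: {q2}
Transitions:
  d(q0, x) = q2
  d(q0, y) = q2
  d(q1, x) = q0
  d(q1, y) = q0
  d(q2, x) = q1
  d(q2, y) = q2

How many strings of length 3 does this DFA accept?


Enumerating all length-3 strings:
  "xxx" -> q0 [reject]
  "xxy" -> q0 [reject]
  "xyx" -> q1 [reject]
  "xyy" -> q2 [accept]
  "yxx" -> q0 [reject]
  "yxy" -> q0 [reject]
  "yyx" -> q1 [reject]
  "yyy" -> q2 [accept]

2 out of 8


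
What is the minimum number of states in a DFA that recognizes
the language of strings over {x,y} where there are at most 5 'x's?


States: count = 0, 1, ..., 5 (all accepting; 6 states), plus a dead state for count > 5.
Total: 6 + 1 = 7.

7


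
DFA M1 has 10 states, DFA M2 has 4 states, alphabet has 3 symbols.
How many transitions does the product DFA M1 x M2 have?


Product DFA has 10 * 4 = 40 states.
Each has 3 transitions: 40 * 3 = 120

120


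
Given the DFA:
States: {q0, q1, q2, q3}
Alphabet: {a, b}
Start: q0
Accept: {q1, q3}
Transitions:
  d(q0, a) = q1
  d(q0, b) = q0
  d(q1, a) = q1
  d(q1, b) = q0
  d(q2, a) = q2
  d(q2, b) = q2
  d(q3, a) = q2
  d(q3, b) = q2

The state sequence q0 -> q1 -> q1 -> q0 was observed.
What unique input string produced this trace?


Trace back each transition to find the symbol:
  q0 --[a]--> q1
  q1 --[a]--> q1
  q1 --[b]--> q0

"aab"


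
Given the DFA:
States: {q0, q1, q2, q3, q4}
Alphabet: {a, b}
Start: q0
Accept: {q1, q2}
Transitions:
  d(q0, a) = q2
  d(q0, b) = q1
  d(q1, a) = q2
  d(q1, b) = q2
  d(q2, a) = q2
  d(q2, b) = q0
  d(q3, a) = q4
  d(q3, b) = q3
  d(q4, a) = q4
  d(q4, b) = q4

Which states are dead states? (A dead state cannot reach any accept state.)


Forward reachability from each state:
  q0 -> reaches accept state q1 (live)
  q1 -> reaches accept state q1 (live)
  q2 -> reaches accept state q1 (live)
  q3 -> reaches {q3, q4}, no accept state (dead)
  q4 -> reaches {q4}, no accept state (dead)

{q3, q4}


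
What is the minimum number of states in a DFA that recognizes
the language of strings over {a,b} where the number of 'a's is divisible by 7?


States track (count of 'a') mod 7.
Need 7 states: one per remainder 0..6; accept = remainder 0.

7


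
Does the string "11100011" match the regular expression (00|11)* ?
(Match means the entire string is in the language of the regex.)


|string| = 8; first = '1'; last = '1'

No, "11100011" does not match (00|11)*


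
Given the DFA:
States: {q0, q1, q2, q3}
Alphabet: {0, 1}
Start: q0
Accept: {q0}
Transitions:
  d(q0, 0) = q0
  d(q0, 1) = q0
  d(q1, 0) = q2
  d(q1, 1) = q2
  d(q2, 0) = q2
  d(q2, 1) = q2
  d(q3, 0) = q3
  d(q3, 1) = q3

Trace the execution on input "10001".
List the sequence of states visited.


Input: 10001
d(q0, 1) = q0
d(q0, 0) = q0
d(q0, 0) = q0
d(q0, 0) = q0
d(q0, 1) = q0


q0 -> q0 -> q0 -> q0 -> q0 -> q0


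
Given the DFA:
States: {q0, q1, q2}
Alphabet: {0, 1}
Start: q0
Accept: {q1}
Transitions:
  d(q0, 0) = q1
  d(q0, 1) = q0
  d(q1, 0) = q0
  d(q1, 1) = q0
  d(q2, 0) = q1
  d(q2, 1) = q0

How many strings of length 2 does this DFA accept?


Enumerating all length-2 strings:
  "00" -> q0 [reject]
  "01" -> q0 [reject]
  "10" -> q1 [accept]
  "11" -> q0 [reject]

1 out of 4


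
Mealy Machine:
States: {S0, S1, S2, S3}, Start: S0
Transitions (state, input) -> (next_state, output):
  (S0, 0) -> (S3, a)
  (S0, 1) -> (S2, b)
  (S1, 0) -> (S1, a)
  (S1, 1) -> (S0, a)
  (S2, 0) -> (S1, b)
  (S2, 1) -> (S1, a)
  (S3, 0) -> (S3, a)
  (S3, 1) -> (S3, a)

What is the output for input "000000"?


Step-by-step:
  (S0, 0) -> (S3, a)
  (S3, 0) -> (S3, a)
  (S3, 0) -> (S3, a)
  (S3, 0) -> (S3, a)
  (S3, 0) -> (S3, a)
  (S3, 0) -> (S3, a)

"aaaaaa"


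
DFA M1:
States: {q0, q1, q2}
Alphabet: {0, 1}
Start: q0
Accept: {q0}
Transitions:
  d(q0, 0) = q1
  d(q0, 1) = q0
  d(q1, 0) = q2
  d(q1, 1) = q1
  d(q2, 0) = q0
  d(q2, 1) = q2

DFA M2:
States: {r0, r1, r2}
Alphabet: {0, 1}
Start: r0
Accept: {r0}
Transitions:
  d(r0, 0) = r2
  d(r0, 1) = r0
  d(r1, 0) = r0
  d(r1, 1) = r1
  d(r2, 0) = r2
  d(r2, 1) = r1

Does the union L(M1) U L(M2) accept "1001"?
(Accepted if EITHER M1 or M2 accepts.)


M1: final=q2 accepted=False
M2: final=r1 accepted=False

No, union rejects (neither accepts)


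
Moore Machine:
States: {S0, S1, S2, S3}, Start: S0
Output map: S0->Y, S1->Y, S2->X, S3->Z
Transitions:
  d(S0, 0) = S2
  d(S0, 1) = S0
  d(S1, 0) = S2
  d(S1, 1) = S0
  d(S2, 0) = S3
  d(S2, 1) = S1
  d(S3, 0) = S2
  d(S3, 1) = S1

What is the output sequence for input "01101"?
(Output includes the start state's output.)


Start: S0 (output Y)
  --0--> S2 (output X)
  --1--> S1 (output Y)
  --1--> S0 (output Y)
  --0--> S2 (output X)
  --1--> S1 (output Y)

"YXYYXY"


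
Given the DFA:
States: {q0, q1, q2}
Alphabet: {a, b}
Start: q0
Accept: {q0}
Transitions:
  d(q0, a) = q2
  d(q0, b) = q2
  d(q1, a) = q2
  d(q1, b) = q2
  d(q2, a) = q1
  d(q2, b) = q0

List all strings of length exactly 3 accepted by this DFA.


All strings of length 3: 8 total
Accepted: 0

None


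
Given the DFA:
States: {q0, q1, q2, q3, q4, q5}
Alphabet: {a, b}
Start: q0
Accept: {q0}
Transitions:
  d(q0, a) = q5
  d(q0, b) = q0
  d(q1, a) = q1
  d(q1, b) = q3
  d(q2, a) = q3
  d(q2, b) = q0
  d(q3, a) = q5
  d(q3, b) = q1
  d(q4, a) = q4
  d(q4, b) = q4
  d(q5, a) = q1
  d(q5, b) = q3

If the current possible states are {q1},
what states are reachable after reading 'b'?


Apply transition on 'b' from each current state:
  d(q1, b) = q3

{q3}


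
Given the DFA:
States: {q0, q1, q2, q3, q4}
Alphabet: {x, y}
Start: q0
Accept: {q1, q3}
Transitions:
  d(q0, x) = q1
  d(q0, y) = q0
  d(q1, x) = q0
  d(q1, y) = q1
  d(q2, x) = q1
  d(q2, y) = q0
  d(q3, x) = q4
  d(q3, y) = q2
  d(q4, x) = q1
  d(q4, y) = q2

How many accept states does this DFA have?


Accept states listed: {q1, q3}
Counting: q1(1) q3(2)

2


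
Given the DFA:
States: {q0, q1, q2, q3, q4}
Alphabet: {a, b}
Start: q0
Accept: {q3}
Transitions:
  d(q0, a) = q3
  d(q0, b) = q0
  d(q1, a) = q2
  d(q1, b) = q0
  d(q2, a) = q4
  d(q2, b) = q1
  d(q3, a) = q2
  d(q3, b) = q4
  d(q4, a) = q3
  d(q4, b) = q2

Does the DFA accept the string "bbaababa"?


Trace: q0 -> q0 -> q0 -> q3 -> q2 -> q1 -> q2 -> q1 -> q2
Final state: q2
Accept states: {q3}

No, rejected (final state q2 is not an accept state)


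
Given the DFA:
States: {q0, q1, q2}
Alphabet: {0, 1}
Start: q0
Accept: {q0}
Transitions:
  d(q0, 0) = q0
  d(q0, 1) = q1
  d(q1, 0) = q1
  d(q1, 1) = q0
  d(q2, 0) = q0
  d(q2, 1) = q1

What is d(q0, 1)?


Looking up transition d(q0, 1)

q1


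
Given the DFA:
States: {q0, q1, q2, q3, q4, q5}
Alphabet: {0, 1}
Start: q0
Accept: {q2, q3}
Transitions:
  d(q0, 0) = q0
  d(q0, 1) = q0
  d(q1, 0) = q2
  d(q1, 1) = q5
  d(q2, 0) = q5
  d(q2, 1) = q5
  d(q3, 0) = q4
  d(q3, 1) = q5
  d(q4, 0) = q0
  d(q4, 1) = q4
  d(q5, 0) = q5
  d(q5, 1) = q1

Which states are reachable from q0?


BFS from q0:
  layer 0: {q0}

{q0}


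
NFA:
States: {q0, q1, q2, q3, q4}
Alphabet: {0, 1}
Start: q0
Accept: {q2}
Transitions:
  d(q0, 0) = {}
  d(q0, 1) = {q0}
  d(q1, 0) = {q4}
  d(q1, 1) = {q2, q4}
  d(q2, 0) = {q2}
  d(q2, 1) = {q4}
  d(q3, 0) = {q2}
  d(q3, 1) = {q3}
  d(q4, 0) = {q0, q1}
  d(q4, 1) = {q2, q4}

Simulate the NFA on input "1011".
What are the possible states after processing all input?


Start: {q0}
  --1--> {q0}
  --0--> {}
  --1--> {}
  --1--> {}

{} (empty set, no valid transitions)


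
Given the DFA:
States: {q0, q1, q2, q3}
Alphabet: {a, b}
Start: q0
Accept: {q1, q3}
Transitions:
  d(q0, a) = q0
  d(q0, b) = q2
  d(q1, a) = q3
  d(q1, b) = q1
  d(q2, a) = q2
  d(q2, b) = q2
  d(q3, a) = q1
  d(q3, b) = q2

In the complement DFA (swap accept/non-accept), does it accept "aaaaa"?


Trace: q0 -> q0 -> q0 -> q0 -> q0 -> q0
Final: q0
Original accept: {q1, q3}
Complement: q0 is not in original accept

Yes, complement accepts (original rejects)


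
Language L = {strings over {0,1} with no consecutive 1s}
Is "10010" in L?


'11' does not occur

Yes, "10010" is in L


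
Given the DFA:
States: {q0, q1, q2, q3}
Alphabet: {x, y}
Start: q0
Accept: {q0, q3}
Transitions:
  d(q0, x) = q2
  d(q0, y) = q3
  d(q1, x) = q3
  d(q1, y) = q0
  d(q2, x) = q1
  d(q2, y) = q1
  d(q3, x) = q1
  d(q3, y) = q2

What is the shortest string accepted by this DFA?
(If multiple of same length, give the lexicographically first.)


BFS by string length (lex-first path to each state shown):
  len 0: q0<-""
Found accept state at length 0.

"" (empty string)


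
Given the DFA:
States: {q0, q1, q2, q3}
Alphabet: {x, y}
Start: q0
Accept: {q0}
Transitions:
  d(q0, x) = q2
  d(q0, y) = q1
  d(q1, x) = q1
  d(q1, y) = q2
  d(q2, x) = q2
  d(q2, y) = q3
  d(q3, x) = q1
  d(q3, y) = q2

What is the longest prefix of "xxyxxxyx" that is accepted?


Run the DFA, marking each prefix where the state is accepting:
  "" -> q0 [accept]
  "x" -> q2 [reject]
  "xx" -> q2 [reject]
  "xxy" -> q3 [reject]
  "xxyx" -> q1 [reject]
  "xxyxx" -> q1 [reject]
  "xxyxxx" -> q1 [reject]
  "xxyxxxy" -> q2 [reject]
  "xxyxxxyx" -> q2 [reject]

""


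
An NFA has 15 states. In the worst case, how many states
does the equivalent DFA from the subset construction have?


Subset construction: one DFA state per subset of NFA states.
2^15 = 32768

32768


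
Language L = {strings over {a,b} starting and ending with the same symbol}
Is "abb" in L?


first = 'a', last = 'b'

No, "abb" is not in L


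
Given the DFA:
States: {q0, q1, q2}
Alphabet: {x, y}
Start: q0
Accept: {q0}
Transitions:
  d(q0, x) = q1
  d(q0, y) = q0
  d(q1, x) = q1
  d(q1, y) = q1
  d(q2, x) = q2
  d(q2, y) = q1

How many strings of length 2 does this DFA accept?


Enumerating all length-2 strings:
  "xx" -> q1 [reject]
  "xy" -> q1 [reject]
  "yx" -> q1 [reject]
  "yy" -> q0 [accept]

1 out of 4


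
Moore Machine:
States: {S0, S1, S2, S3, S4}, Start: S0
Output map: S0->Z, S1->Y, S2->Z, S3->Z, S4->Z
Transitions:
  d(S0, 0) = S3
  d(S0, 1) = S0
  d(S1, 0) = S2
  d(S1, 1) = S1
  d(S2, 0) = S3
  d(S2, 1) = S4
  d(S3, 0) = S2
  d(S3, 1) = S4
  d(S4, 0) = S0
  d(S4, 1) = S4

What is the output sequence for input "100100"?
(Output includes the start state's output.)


Start: S0 (output Z)
  --1--> S0 (output Z)
  --0--> S3 (output Z)
  --0--> S2 (output Z)
  --1--> S4 (output Z)
  --0--> S0 (output Z)
  --0--> S3 (output Z)

"ZZZZZZZ"


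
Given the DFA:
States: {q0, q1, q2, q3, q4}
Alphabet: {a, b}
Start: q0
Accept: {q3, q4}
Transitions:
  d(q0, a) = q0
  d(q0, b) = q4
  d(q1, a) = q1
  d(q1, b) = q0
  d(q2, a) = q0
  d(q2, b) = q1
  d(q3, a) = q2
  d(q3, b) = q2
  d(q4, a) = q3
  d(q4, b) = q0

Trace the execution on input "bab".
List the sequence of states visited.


Input: bab
d(q0, b) = q4
d(q4, a) = q3
d(q3, b) = q2


q0 -> q4 -> q3 -> q2


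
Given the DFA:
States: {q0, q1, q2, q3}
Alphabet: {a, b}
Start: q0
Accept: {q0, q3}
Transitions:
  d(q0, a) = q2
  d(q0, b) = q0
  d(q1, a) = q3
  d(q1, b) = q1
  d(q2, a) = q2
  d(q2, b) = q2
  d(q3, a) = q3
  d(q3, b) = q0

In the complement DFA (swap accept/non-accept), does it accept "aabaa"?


Trace: q0 -> q2 -> q2 -> q2 -> q2 -> q2
Final: q2
Original accept: {q0, q3}
Complement: q2 is not in original accept

Yes, complement accepts (original rejects)


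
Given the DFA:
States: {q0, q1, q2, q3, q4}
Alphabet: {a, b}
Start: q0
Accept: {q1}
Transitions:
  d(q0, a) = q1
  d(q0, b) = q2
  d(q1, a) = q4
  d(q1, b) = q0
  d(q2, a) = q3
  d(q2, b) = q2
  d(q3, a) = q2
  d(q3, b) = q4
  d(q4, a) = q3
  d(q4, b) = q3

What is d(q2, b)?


Looking up transition d(q2, b)

q2


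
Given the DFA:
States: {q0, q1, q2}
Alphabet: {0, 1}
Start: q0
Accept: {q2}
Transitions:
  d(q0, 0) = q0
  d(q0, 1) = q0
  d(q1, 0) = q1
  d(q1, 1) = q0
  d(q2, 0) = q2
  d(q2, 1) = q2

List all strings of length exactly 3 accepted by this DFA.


All strings of length 3: 8 total
Accepted: 0

None


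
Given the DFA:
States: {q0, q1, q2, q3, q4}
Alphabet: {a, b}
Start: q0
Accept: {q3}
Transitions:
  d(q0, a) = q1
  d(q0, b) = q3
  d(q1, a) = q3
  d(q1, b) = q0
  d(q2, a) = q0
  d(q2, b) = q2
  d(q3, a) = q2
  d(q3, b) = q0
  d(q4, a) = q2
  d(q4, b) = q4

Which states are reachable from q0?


BFS from q0:
  layer 0: {q0}
  layer 1: {q1, q3}
  layer 2: {q2}

{q0, q1, q2, q3}


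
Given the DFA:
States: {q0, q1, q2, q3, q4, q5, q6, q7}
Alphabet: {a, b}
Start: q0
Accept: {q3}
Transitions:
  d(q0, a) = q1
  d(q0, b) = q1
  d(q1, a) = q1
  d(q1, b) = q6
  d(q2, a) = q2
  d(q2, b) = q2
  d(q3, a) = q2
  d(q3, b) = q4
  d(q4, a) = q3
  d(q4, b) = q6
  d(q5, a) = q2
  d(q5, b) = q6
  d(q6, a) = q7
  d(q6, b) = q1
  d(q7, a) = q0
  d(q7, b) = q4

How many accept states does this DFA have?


Accept states listed: {q3}
Counting: q3(1)

1


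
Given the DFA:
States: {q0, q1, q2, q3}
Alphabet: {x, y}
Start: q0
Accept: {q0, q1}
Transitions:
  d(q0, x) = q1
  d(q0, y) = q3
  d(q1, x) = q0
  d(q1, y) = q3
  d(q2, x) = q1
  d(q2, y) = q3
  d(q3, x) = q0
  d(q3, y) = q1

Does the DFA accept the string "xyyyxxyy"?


Trace: q0 -> q1 -> q3 -> q1 -> q3 -> q0 -> q1 -> q3 -> q1
Final state: q1
Accept states: {q0, q1}

Yes, accepted (final state q1 is an accept state)


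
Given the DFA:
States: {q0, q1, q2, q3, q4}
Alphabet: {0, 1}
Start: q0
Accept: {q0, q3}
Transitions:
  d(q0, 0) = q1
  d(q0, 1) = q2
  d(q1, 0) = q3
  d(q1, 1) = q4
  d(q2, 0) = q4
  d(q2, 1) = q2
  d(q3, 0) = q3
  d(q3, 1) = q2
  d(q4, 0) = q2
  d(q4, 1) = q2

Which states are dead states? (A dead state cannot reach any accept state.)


Forward reachability from each state:
  q0 -> reaches accept state q0 (live)
  q1 -> reaches accept state q3 (live)
  q2 -> reaches {q2, q4}, no accept state (dead)
  q3 -> reaches accept state q3 (live)
  q4 -> reaches {q2, q4}, no accept state (dead)

{q2, q4}


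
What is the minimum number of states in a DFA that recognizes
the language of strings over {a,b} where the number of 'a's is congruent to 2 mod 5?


States track (count of 'a') mod 5.
Need 5 states: one per remainder 0..4; accept = remainder 2.

5


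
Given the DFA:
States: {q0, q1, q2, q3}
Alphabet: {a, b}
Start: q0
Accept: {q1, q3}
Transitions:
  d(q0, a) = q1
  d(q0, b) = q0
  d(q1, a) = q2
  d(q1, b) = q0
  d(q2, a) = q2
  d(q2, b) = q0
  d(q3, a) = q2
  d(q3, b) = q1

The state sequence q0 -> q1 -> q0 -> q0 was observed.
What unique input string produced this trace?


Trace back each transition to find the symbol:
  q0 --[a]--> q1
  q1 --[b]--> q0
  q0 --[b]--> q0

"abb"


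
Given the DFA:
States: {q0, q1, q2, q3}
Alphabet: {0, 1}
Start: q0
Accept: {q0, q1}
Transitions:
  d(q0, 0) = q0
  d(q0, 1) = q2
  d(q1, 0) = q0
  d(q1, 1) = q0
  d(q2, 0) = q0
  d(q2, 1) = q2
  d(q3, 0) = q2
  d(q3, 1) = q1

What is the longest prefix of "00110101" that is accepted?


Run the DFA, marking each prefix where the state is accepting:
  "" -> q0 [accept]
  "0" -> q0 [accept]
  "00" -> q0 [accept]
  "001" -> q2 [reject]
  "0011" -> q2 [reject]
  "00110" -> q0 [accept]
  "001101" -> q2 [reject]
  "0011010" -> q0 [accept]
  "00110101" -> q2 [reject]

"0011010"


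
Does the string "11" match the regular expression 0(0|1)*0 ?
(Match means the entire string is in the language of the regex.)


|string| = 2; first = '1'; last = '1'

No, "11" does not match 0(0|1)*0


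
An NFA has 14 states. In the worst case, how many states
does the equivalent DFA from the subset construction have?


Subset construction: one DFA state per subset of NFA states.
2^14 = 16384

16384


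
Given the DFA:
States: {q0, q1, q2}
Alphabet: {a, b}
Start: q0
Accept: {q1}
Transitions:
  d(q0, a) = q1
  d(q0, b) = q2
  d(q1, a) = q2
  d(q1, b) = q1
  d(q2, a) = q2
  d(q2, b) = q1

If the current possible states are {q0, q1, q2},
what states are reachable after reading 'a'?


Apply transition on 'a' from each current state:
  d(q0, a) = q1
  d(q1, a) = q2
  d(q2, a) = q2

{q1, q2}


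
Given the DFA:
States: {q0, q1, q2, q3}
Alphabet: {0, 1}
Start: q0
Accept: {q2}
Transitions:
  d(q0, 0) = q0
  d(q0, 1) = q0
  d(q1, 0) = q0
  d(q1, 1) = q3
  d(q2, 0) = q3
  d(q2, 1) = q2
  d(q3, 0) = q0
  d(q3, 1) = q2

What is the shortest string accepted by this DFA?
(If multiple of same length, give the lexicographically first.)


BFS by string length (lex-first path to each state shown):
  len 0: q0<-""
  len 1: q0<-"0"
  len 2: q0<-"00"
  len 3: q0<-"000"
  len 4: q0<-"0000"
  len 5: q0<-"00000"
  len 6: q0<-"000000"
  len 7: q0<-"0000000"
  len 8: q0<-"00000000"

No string accepted (empty language)


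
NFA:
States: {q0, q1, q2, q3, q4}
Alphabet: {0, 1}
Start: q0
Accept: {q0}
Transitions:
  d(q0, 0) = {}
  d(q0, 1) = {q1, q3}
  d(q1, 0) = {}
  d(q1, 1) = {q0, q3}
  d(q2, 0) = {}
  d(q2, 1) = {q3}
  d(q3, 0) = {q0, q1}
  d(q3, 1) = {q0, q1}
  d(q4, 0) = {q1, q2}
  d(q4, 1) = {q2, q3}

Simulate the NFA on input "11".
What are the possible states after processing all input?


Start: {q0}
  --1--> {q1, q3}
  --1--> {q0, q1, q3}

{q0, q1, q3}


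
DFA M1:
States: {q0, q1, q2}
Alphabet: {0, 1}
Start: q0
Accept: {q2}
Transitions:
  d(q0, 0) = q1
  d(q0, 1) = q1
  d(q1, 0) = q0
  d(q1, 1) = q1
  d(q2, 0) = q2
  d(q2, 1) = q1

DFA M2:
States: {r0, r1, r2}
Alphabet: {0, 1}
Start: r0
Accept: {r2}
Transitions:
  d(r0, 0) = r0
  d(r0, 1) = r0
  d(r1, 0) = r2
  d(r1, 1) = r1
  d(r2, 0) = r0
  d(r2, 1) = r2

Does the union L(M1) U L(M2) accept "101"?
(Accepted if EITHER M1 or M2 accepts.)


M1: final=q1 accepted=False
M2: final=r0 accepted=False

No, union rejects (neither accepts)


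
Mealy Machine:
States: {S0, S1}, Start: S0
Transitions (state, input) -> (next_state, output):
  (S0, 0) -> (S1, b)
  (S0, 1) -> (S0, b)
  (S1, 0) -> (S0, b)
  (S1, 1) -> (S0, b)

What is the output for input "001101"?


Step-by-step:
  (S0, 0) -> (S1, b)
  (S1, 0) -> (S0, b)
  (S0, 1) -> (S0, b)
  (S0, 1) -> (S0, b)
  (S0, 0) -> (S1, b)
  (S1, 1) -> (S0, b)

"bbbbbb"


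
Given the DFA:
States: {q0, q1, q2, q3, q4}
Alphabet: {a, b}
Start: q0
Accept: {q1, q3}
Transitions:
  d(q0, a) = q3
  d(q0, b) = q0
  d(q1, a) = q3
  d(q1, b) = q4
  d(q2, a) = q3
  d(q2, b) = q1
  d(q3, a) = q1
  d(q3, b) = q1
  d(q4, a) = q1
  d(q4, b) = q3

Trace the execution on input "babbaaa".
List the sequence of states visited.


Input: babbaaa
d(q0, b) = q0
d(q0, a) = q3
d(q3, b) = q1
d(q1, b) = q4
d(q4, a) = q1
d(q1, a) = q3
d(q3, a) = q1


q0 -> q0 -> q3 -> q1 -> q4 -> q1 -> q3 -> q1


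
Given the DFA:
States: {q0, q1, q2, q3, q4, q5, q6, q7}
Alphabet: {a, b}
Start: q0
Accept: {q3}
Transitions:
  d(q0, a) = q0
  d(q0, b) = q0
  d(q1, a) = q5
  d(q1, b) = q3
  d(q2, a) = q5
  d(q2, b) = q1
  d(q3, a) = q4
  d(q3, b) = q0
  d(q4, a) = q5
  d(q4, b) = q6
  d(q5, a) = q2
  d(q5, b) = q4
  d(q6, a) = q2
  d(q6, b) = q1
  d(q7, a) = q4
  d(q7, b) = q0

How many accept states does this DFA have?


Accept states listed: {q3}
Counting: q3(1)

1


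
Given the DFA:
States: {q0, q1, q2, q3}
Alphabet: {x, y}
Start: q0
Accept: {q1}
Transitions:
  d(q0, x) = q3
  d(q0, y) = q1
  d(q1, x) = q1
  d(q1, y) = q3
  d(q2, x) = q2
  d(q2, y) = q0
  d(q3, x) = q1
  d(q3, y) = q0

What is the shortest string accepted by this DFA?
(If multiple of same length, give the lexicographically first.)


BFS by string length (lex-first path to each state shown):
  len 0: q0<-""
  len 1: q1<-"y", q3<-"x"
Found accept state at length 1.

"y"


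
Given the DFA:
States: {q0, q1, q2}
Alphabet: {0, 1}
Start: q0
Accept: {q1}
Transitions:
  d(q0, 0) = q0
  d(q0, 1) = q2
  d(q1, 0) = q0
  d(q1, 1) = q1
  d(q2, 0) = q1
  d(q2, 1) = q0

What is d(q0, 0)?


Looking up transition d(q0, 0)

q0


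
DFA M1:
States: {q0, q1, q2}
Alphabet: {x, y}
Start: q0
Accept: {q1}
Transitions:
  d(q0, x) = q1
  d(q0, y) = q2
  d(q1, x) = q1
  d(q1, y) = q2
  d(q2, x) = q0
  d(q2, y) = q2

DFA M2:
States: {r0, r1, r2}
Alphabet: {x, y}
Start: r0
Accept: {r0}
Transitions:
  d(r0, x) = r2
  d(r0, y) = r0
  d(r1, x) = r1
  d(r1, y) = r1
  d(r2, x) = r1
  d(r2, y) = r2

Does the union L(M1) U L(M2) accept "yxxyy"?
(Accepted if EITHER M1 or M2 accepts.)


M1: final=q2 accepted=False
M2: final=r1 accepted=False

No, union rejects (neither accepts)


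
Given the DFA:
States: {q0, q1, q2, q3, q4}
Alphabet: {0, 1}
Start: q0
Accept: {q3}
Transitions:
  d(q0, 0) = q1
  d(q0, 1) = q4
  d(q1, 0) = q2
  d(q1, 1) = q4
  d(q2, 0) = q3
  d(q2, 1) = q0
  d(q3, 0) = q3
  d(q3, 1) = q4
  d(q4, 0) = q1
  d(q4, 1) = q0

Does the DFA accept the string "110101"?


Trace: q0 -> q4 -> q0 -> q1 -> q4 -> q1 -> q4
Final state: q4
Accept states: {q3}

No, rejected (final state q4 is not an accept state)


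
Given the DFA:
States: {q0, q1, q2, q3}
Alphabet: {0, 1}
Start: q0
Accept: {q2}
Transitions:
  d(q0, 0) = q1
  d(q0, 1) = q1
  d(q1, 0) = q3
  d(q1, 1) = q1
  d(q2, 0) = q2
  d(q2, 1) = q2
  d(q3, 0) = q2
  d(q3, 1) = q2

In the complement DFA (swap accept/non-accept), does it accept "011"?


Trace: q0 -> q1 -> q1 -> q1
Final: q1
Original accept: {q2}
Complement: q1 is not in original accept

Yes, complement accepts (original rejects)


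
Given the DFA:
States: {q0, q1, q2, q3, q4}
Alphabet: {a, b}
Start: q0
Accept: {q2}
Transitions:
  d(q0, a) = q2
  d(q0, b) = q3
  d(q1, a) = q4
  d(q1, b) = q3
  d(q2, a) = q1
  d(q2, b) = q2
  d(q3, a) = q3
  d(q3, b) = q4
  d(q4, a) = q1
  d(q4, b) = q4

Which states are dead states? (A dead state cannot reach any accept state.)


Forward reachability from each state:
  q0 -> reaches accept state q2 (live)
  q1 -> reaches {q1, q3, q4}, no accept state (dead)
  q2 -> reaches accept state q2 (live)
  q3 -> reaches {q1, q3, q4}, no accept state (dead)
  q4 -> reaches {q1, q3, q4}, no accept state (dead)

{q1, q3, q4}


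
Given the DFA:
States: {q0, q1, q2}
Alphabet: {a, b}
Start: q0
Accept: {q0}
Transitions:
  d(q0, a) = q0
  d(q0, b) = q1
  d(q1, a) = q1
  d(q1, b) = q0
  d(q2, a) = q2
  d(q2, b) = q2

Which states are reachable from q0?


BFS from q0:
  layer 0: {q0}
  layer 1: {q1}

{q0, q1}


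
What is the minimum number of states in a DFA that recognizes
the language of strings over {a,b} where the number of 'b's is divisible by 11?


States track (count of 'b') mod 11.
Need 11 states: one per remainder 0..10; accept = remainder 0.

11


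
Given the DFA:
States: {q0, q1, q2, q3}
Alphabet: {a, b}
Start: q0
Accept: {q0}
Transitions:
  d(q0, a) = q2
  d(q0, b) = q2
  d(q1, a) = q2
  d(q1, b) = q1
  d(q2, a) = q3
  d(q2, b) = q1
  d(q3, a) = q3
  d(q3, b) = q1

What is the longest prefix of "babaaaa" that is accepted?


Run the DFA, marking each prefix where the state is accepting:
  "" -> q0 [accept]
  "b" -> q2 [reject]
  "ba" -> q3 [reject]
  "bab" -> q1 [reject]
  "baba" -> q2 [reject]
  "babaa" -> q3 [reject]
  "babaaa" -> q3 [reject]
  "babaaaa" -> q3 [reject]

""


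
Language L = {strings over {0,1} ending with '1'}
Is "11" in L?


last symbol = '1'

Yes, "11" is in L


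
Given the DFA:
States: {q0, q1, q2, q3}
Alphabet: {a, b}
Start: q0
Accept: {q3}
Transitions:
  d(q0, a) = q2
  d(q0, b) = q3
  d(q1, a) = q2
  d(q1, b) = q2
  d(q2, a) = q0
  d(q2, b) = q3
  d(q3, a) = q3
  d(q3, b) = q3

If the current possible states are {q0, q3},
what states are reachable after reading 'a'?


Apply transition on 'a' from each current state:
  d(q0, a) = q2
  d(q3, a) = q3

{q2, q3}


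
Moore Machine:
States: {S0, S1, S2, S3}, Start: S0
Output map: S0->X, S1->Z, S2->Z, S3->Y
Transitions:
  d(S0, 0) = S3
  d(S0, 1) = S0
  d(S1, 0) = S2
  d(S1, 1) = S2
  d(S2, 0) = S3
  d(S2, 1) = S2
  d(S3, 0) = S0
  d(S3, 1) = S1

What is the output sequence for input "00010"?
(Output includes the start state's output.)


Start: S0 (output X)
  --0--> S3 (output Y)
  --0--> S0 (output X)
  --0--> S3 (output Y)
  --1--> S1 (output Z)
  --0--> S2 (output Z)

"XYXYZZ"


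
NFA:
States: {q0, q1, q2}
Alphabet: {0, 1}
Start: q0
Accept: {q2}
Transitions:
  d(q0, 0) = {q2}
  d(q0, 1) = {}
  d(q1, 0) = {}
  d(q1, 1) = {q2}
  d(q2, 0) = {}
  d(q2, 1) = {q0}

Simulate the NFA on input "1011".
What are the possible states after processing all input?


Start: {q0}
  --1--> {}
  --0--> {}
  --1--> {}
  --1--> {}

{} (empty set, no valid transitions)


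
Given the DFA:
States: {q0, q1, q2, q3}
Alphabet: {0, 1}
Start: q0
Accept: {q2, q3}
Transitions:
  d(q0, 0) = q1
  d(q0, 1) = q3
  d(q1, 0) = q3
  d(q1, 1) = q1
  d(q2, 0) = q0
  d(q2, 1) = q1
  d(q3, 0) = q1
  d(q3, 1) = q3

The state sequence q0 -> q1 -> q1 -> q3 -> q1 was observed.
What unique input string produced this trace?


Trace back each transition to find the symbol:
  q0 --[0]--> q1
  q1 --[1]--> q1
  q1 --[0]--> q3
  q3 --[0]--> q1

"0100"


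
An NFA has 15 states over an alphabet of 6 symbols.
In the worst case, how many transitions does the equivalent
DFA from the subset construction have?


Subset construction: one DFA state per subset of NFA states = 2^15 = 32768 states.
Each DFA state has 6 outgoing transitions: 32768 * 6 = 196608

196608


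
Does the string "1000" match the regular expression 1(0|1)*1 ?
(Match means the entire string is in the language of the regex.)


|string| = 4; first = '1'; last = '0'

No, "1000" does not match 1(0|1)*1


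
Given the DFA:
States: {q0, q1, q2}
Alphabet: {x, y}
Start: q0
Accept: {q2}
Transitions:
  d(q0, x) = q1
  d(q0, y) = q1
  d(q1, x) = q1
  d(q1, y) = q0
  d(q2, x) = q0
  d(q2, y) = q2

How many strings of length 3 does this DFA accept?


Enumerating all length-3 strings:
  "xxx" -> q1 [reject]
  "xxy" -> q0 [reject]
  "xyx" -> q1 [reject]
  "xyy" -> q1 [reject]
  "yxx" -> q1 [reject]
  "yxy" -> q0 [reject]
  "yyx" -> q1 [reject]
  "yyy" -> q1 [reject]

0 out of 8


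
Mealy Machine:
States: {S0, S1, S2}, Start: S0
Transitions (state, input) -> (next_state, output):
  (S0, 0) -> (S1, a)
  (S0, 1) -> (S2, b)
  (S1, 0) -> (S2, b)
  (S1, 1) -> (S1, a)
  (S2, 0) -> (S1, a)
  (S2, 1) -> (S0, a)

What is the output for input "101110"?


Step-by-step:
  (S0, 1) -> (S2, b)
  (S2, 0) -> (S1, a)
  (S1, 1) -> (S1, a)
  (S1, 1) -> (S1, a)
  (S1, 1) -> (S1, a)
  (S1, 0) -> (S2, b)

"baaaab"


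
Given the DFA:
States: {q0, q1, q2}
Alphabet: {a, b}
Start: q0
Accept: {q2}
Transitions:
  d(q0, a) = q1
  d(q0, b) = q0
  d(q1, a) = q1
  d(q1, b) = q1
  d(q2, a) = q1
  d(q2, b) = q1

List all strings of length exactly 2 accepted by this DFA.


All strings of length 2: 4 total
Accepted: 0

None


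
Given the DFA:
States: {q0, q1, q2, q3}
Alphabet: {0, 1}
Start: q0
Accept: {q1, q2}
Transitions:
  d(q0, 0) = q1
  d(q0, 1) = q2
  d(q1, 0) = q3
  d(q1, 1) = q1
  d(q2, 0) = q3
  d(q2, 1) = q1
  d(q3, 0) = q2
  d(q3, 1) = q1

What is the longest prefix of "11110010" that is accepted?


Run the DFA, marking each prefix where the state is accepting:
  "" -> q0 [reject]
  "1" -> q2 [accept]
  "11" -> q1 [accept]
  "111" -> q1 [accept]
  "1111" -> q1 [accept]
  "11110" -> q3 [reject]
  "111100" -> q2 [accept]
  "1111001" -> q1 [accept]
  "11110010" -> q3 [reject]

"1111001"


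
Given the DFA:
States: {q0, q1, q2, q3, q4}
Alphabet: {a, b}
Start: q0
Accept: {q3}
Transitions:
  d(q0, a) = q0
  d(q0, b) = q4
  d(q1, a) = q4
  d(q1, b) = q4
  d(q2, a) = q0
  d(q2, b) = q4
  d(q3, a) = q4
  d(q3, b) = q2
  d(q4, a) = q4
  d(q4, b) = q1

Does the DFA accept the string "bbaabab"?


Trace: q0 -> q4 -> q1 -> q4 -> q4 -> q1 -> q4 -> q1
Final state: q1
Accept states: {q3}

No, rejected (final state q1 is not an accept state)


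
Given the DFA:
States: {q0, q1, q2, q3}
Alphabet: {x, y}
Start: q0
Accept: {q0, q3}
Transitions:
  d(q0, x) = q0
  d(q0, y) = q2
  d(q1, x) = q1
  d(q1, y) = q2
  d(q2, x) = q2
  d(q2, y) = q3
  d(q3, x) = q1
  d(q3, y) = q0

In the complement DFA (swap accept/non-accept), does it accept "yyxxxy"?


Trace: q0 -> q2 -> q3 -> q1 -> q1 -> q1 -> q2
Final: q2
Original accept: {q0, q3}
Complement: q2 is not in original accept

Yes, complement accepts (original rejects)


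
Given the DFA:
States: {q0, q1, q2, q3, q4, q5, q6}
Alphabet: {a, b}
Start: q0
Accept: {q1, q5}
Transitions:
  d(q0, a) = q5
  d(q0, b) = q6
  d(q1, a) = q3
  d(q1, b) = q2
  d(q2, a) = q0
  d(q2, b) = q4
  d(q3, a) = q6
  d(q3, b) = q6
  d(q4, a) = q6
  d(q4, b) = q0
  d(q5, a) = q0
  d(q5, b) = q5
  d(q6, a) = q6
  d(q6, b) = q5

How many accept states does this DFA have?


Accept states listed: {q1, q5}
Counting: q1(1) q5(2)

2


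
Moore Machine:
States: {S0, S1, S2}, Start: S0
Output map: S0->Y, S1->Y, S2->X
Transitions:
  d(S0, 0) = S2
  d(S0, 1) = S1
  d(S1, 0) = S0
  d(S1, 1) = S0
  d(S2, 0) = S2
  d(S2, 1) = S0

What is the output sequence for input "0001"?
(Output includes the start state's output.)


Start: S0 (output Y)
  --0--> S2 (output X)
  --0--> S2 (output X)
  --0--> S2 (output X)
  --1--> S0 (output Y)

"YXXXY"


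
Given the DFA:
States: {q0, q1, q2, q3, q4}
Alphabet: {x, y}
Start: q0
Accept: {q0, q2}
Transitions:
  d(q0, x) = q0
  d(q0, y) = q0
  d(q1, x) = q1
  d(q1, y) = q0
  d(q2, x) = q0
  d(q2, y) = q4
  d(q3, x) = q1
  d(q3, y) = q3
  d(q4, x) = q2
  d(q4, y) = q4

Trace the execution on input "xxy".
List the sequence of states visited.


Input: xxy
d(q0, x) = q0
d(q0, x) = q0
d(q0, y) = q0


q0 -> q0 -> q0 -> q0


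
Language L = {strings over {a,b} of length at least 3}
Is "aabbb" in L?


length = 5

Yes, "aabbb" is in L


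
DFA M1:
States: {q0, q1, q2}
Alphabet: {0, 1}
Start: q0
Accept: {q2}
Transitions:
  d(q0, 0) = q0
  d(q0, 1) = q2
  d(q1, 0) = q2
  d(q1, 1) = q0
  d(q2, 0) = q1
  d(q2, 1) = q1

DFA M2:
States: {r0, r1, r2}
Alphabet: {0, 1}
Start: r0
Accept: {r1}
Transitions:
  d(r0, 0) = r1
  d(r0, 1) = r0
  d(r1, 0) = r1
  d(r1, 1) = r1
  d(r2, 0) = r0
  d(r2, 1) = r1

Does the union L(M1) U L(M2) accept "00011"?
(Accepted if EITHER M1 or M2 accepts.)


M1: final=q1 accepted=False
M2: final=r1 accepted=True

Yes, union accepts


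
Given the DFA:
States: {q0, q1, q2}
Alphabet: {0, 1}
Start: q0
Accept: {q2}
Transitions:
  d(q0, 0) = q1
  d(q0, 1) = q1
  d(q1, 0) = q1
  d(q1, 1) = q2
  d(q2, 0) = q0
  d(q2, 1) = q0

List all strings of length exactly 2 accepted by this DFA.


All strings of length 2: 4 total
Accepted: 2

"01", "11"


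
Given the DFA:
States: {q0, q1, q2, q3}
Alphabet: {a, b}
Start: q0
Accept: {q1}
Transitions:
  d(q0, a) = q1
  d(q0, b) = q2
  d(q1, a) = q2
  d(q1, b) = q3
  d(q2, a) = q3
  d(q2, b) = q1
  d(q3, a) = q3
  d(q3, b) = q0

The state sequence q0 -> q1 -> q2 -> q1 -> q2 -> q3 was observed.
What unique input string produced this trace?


Trace back each transition to find the symbol:
  q0 --[a]--> q1
  q1 --[a]--> q2
  q2 --[b]--> q1
  q1 --[a]--> q2
  q2 --[a]--> q3

"aabaa"


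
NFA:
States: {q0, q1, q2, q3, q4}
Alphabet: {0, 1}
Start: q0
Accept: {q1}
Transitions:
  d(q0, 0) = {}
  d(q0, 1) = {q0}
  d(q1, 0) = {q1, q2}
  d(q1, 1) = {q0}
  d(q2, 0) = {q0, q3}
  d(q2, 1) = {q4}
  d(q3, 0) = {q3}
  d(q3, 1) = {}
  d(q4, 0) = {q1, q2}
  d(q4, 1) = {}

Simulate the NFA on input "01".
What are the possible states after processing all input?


Start: {q0}
  --0--> {}
  --1--> {}

{} (empty set, no valid transitions)


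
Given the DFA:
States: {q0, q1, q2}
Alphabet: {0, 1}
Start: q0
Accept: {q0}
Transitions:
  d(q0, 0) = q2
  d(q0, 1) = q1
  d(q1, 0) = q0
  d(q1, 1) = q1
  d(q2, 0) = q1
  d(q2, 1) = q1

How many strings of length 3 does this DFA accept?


Enumerating all length-3 strings:
  "000" -> q0 [accept]
  "001" -> q1 [reject]
  "010" -> q0 [accept]
  "011" -> q1 [reject]
  "100" -> q2 [reject]
  "101" -> q1 [reject]
  "110" -> q0 [accept]
  "111" -> q1 [reject]

3 out of 8


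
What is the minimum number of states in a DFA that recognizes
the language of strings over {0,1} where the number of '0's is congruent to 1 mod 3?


States track (count of '0') mod 3.
Need 3 states: one per remainder 0..2; accept = remainder 1.

3


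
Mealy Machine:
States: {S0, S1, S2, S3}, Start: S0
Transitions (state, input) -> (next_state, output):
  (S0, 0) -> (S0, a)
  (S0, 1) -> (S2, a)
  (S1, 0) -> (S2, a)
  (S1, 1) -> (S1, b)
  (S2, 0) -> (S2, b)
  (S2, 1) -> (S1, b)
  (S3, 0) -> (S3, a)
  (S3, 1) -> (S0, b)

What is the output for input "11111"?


Step-by-step:
  (S0, 1) -> (S2, a)
  (S2, 1) -> (S1, b)
  (S1, 1) -> (S1, b)
  (S1, 1) -> (S1, b)
  (S1, 1) -> (S1, b)

"abbbb"


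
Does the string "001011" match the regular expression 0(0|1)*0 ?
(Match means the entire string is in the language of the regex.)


|string| = 6; first = '0'; last = '1'

No, "001011" does not match 0(0|1)*0


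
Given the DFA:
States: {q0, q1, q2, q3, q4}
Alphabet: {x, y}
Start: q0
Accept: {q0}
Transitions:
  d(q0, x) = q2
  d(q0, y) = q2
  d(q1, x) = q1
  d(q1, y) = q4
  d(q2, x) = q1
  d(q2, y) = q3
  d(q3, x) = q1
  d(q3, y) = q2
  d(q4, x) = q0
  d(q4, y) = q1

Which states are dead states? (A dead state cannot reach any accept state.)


Forward reachability from each state:
  q0 -> reaches accept state q0 (live)
  q1 -> reaches accept state q0 (live)
  q2 -> reaches accept state q0 (live)
  q3 -> reaches accept state q0 (live)
  q4 -> reaches accept state q0 (live)

None (all states can reach an accept state)


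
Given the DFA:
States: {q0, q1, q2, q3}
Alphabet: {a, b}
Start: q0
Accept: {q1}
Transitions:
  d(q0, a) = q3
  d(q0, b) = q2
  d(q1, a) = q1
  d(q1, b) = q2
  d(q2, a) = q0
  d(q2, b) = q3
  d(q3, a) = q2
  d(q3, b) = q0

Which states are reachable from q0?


BFS from q0:
  layer 0: {q0}
  layer 1: {q2, q3}

{q0, q2, q3}


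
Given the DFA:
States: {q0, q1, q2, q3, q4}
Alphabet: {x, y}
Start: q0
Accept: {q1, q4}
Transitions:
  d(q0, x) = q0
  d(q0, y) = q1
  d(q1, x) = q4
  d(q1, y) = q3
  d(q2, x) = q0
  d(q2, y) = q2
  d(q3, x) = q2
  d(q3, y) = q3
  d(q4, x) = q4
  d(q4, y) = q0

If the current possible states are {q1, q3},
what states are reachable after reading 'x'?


Apply transition on 'x' from each current state:
  d(q1, x) = q4
  d(q3, x) = q2

{q2, q4}


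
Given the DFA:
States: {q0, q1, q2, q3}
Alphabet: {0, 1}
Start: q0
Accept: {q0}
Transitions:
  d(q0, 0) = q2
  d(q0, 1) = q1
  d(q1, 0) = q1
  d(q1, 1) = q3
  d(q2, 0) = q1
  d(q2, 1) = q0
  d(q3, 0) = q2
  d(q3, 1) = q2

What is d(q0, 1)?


Looking up transition d(q0, 1)

q1
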